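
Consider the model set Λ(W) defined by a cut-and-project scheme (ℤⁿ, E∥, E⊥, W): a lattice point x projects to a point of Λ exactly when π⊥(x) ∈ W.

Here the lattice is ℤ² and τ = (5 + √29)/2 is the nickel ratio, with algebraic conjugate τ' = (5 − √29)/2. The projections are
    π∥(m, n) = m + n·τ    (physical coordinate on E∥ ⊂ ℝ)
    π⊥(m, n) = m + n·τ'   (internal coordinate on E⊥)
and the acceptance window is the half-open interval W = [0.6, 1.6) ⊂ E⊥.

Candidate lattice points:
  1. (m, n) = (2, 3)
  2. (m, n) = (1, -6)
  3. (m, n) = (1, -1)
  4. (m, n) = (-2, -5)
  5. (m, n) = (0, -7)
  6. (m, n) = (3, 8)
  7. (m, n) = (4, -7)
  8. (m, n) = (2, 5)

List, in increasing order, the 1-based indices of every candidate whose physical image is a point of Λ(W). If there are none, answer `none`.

1, 3, 5, 6, 8

Numerically τ ≈ 5.19258 and τ' = −1/τ ≈ -0.19258.
[1] lift (2,3): star map gives 1.42225; window check 0.6 ≤ 1.42225 < 1.6 is true → IN Λ
[2] lift (1,-6): star map gives 2.15549; window check 0.6 ≤ 2.15549 < 1.6 is false → out
[3] lift (1,-1): star map gives 1.19258; window check 0.6 ≤ 1.19258 < 1.6 is true → IN Λ
[4] lift (-2,-5): star map gives -1.03709; window check 0.6 ≤ -1.03709 < 1.6 is false → out
[5] lift (0,-7): star map gives 1.34808; window check 0.6 ≤ 1.34808 < 1.6 is true → IN Λ
[6] lift (3,8): star map gives 1.45934; window check 0.6 ≤ 1.45934 < 1.6 is true → IN Λ
[7] lift (4,-7): star map gives 5.34808; window check 0.6 ≤ 5.34808 < 1.6 is false → out
[8] lift (2,5): star map gives 1.03709; window check 0.6 ≤ 1.03709 < 1.6 is true → IN Λ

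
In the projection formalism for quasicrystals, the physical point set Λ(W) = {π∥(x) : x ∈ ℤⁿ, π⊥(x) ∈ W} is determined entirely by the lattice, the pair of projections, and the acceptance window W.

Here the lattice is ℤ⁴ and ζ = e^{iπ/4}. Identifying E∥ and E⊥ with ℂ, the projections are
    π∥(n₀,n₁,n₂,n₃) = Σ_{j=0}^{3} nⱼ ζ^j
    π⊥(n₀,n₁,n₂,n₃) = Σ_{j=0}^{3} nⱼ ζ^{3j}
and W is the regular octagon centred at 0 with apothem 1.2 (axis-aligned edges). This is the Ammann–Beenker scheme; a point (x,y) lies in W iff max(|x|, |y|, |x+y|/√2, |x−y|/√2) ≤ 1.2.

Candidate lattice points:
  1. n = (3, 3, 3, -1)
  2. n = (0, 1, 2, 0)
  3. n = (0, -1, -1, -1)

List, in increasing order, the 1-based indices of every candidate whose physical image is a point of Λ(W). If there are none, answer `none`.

Internal map: ζ^{3j} for j=0..3 gives (1,0), (−√2/2,√2/2), (0,−1), (√2/2,√2/2).
#1 (3, 3, 3, -1): internal (0.17157, -1.58579); octagon support 1.58579 vs apothem 1.2 → ∉ W
#2 (0, 1, 2, 0): internal (-0.70711, -1.29289); octagon support 1.41421 vs apothem 1.2 → ∉ W
#3 (0, -1, -1, -1): internal (0.00000, -0.41421); octagon support 0.41421 vs apothem 1.2 → ∈ W

3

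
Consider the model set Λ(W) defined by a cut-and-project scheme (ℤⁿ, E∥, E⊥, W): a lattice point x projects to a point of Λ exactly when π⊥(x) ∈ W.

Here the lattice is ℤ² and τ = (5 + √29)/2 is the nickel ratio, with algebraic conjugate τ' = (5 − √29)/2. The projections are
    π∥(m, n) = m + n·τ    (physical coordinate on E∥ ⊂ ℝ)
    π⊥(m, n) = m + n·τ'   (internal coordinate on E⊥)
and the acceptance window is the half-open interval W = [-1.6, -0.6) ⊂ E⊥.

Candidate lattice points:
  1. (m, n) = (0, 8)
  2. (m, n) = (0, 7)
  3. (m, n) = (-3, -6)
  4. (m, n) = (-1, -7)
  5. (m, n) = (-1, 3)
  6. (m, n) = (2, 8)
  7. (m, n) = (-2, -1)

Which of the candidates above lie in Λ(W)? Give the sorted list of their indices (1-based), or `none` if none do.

1, 2, 5

Compute τ' = (5−√29)/2 = -0.192582, so π⊥(m,n) = m -0.192582·n.
[1] lift (0,8): star map gives -1.540659; window check -1.6 ≤ -1.540659 < -0.6 is true → IN Λ
[2] lift (0,7): star map gives -1.348077; window check -1.6 ≤ -1.348077 < -0.6 is true → IN Λ
[3] lift (-3,-6): star map gives -1.844506; window check -1.6 ≤ -1.844506 < -0.6 is false → out
[4] lift (-1,-7): star map gives 0.348077; window check -1.6 ≤ 0.348077 < -0.6 is false → out
[5] lift (-1,3): star map gives -1.577747; window check -1.6 ≤ -1.577747 < -0.6 is true → IN Λ
[6] lift (2,8): star map gives 0.459341; window check -1.6 ≤ 0.459341 < -0.6 is false → out
[7] lift (-2,-1): star map gives -1.807418; window check -1.6 ≤ -1.807418 < -0.6 is false → out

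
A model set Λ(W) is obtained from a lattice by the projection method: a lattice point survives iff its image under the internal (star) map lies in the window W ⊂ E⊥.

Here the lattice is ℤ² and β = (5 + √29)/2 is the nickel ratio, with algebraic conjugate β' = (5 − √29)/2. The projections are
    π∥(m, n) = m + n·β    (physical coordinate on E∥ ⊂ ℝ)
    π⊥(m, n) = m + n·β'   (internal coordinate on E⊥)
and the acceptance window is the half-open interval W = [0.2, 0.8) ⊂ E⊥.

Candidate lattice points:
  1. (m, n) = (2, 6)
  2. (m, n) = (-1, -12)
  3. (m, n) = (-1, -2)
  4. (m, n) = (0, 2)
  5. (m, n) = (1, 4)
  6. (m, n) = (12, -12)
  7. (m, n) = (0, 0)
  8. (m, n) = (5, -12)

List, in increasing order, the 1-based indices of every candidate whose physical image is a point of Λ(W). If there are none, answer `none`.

β' = (5−√29)/2 ≈ -0.19258.
[1] lift (2,6): star map gives 0.84451; window check 0.2 ≤ 0.84451 < 0.8 is false → out
[2] lift (-1,-12): star map gives 1.31099; window check 0.2 ≤ 1.31099 < 0.8 is false → out
[3] lift (-1,-2): star map gives -0.61484; window check 0.2 ≤ -0.61484 < 0.8 is false → out
[4] lift (0,2): star map gives -0.38516; window check 0.2 ≤ -0.38516 < 0.8 is false → out
[5] lift (1,4): star map gives 0.22967; window check 0.2 ≤ 0.22967 < 0.8 is true → IN Λ
[6] lift (12,-12): star map gives 14.31099; window check 0.2 ≤ 14.31099 < 0.8 is false → out
[7] lift (0,0): star map gives 0.00000; window check 0.2 ≤ 0.00000 < 0.8 is false → out
[8] lift (5,-12): star map gives 7.31099; window check 0.2 ≤ 7.31099 < 0.8 is false → out

5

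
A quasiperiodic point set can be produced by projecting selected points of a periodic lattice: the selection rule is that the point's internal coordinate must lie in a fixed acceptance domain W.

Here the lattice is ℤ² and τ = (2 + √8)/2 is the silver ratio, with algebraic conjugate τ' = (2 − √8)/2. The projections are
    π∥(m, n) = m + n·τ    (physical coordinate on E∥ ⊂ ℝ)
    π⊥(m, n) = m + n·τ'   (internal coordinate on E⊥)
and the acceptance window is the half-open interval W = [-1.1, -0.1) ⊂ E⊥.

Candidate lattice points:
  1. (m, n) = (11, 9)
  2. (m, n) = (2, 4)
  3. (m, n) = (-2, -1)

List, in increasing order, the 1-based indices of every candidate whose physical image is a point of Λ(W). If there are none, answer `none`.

none

Compute τ' = (2−√8)/2 = -0.4142, so π⊥(m,n) = m -0.4142·n.
#1 (11,9): internal coord 11 + (9)·τ' = +7.2721; +7.2721 ∉ [-1.1, -0.1) → out
#2 (2,4): internal coord 2 + (4)·τ' = +0.3431; +0.3431 ∉ [-1.1, -0.1) → out
#3 (-2,-1): internal coord -2 + (-1)·τ' = -1.5858; -1.5858 ∉ [-1.1, -0.1) → out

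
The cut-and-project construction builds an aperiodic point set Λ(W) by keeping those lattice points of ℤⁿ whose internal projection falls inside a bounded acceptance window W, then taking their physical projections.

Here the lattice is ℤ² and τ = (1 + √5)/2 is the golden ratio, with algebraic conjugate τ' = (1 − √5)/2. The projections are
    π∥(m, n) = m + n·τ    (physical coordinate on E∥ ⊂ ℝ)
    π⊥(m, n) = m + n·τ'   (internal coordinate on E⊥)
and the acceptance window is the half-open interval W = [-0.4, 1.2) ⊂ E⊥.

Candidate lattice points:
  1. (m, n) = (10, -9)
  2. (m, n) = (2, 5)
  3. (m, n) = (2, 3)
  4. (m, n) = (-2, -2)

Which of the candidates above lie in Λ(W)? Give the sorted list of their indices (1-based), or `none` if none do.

τ' = (1−√5)/2 ≈ -0.61803.
[1] lift (10,-9): star map gives 15.56231; window check -0.4 ≤ 15.56231 < 1.2 is false → out
[2] lift (2,5): star map gives -1.09017; window check -0.4 ≤ -1.09017 < 1.2 is false → out
[3] lift (2,3): star map gives 0.14590; window check -0.4 ≤ 0.14590 < 1.2 is true → IN Λ
[4] lift (-2,-2): star map gives -0.76393; window check -0.4 ≤ -0.76393 < 1.2 is false → out

3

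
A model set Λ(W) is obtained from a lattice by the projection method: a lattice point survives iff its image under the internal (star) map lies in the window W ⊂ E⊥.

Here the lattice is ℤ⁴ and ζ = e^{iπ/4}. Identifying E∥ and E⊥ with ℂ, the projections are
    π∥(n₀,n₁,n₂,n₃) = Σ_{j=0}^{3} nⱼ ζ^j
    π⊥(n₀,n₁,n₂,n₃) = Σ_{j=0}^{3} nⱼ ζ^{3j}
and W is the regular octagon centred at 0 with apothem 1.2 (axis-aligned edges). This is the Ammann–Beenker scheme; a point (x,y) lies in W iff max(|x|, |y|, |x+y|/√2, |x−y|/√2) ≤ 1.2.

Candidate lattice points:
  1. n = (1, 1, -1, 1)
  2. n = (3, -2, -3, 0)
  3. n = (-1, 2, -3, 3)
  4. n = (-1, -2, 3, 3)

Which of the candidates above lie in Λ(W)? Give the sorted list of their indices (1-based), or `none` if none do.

none

π⊥(n) = n₀ + n₁ζ³ + n₂ζ⁶ + n₃ζ⁹ where ζ = e^{iπ/4}.
candidate 1: n = (1, 1, -1, 1) → π⊥ ≈ (+1.000000, +2.414214); max(|x|,|y|,|x±y|/√2) = 2.414214 > 1.2 ⇒ ∉ W
candidate 2: n = (3, -2, -3, 0) → π⊥ ≈ (+4.414214, +1.585786); max(|x|,|y|,|x±y|/√2) = 4.414214 > 1.2 ⇒ ∉ W
candidate 3: n = (-1, 2, -3, 3) → π⊥ ≈ (-0.292893, +6.535534); max(|x|,|y|,|x±y|/√2) = 6.535534 > 1.2 ⇒ ∉ W
candidate 4: n = (-1, -2, 3, 3) → π⊥ ≈ (+2.535534, -2.292893); max(|x|,|y|,|x±y|/√2) = 3.414214 > 1.2 ⇒ ∉ W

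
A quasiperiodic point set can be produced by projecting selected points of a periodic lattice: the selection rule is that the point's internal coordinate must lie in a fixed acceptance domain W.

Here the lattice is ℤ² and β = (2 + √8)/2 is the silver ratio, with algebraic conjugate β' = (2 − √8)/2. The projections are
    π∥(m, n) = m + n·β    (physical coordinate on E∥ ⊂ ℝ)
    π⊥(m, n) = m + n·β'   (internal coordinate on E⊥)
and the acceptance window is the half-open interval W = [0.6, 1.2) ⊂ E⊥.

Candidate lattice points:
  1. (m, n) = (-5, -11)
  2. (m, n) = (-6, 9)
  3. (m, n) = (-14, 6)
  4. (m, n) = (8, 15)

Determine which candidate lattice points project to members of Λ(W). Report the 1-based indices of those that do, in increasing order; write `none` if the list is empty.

none

β' = (2−√8)/2 ≈ -0.4142.
#1 (-5,-11): internal coord -5 + (-11)·β' = -0.4437; -0.4437 ∉ [0.6, 1.2) → out
#2 (-6,9): internal coord -6 + (9)·β' = -9.7279; -9.7279 ∉ [0.6, 1.2) → out
#3 (-14,6): internal coord -14 + (6)·β' = -16.4853; -16.4853 ∉ [0.6, 1.2) → out
#4 (8,15): internal coord 8 + (15)·β' = +1.7868; +1.7868 ∉ [0.6, 1.2) → out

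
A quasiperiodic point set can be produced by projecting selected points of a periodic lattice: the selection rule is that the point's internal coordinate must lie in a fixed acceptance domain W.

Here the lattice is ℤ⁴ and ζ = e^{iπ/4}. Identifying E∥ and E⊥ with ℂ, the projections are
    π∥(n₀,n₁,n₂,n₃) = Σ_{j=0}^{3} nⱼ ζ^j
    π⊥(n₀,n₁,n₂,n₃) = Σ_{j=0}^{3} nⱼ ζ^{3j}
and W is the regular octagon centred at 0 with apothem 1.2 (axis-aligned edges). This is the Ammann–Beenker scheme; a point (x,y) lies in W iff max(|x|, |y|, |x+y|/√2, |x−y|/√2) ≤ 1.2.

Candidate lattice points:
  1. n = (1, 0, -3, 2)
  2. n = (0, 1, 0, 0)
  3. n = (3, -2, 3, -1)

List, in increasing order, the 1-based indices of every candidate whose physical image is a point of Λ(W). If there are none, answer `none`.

2

With ζ = e^{iπ/4} the internal vectors are ζ^0,ζ^3,ζ^6,ζ^9.
#1 (1, 0, -3, 2): internal (2.414214, 4.414214); octagon support 4.828427 vs apothem 1.2 → ∉ W
#2 (0, 1, 0, 0): internal (-0.707107, 0.707107); octagon support 1.000000 vs apothem 1.2 → ∈ W
#3 (3, -2, 3, -1): internal (3.707107, -5.121320); octagon support 6.242641 vs apothem 1.2 → ∉ W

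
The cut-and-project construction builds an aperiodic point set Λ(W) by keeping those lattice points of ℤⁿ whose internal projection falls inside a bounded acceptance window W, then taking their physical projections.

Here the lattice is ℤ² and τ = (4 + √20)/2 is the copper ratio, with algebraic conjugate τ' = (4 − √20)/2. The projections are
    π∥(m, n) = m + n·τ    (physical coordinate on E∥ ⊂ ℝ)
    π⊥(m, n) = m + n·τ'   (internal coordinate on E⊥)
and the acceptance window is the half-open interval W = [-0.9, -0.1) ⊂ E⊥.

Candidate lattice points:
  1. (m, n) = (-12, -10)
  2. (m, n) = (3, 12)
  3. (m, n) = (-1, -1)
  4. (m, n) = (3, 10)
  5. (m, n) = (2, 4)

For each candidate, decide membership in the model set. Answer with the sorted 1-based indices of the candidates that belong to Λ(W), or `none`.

3

τ' = (4−√20)/2 ≈ -0.236068.
candidate 1: (m,n)=(-12,-10) → π∥ = -12-10·τ ≈ -54.360680, π⊥ = -12-10·τ' ≈ -9.639320 ∉ [-0.9, -0.1) ⇒ out
candidate 2: (m,n)=(3,12) → π∥ = 3+12·τ ≈ 53.832816, π⊥ = 3+12·τ' ≈ 0.167184 ∉ [-0.9, -0.1) ⇒ out
candidate 3: (m,n)=(-1,-1) → π∥ = -1-1·τ ≈ -5.236068, π⊥ = -1-1·τ' ≈ -0.763932 ∈ [-0.9, -0.1) ⇒ IN Λ
candidate 4: (m,n)=(3,10) → π∥ = 3+10·τ ≈ 45.360680, π⊥ = 3+10·τ' ≈ 0.639320 ∉ [-0.9, -0.1) ⇒ out
candidate 5: (m,n)=(2,4) → π∥ = 2+4·τ ≈ 18.944272, π⊥ = 2+4·τ' ≈ 1.055728 ∉ [-0.9, -0.1) ⇒ out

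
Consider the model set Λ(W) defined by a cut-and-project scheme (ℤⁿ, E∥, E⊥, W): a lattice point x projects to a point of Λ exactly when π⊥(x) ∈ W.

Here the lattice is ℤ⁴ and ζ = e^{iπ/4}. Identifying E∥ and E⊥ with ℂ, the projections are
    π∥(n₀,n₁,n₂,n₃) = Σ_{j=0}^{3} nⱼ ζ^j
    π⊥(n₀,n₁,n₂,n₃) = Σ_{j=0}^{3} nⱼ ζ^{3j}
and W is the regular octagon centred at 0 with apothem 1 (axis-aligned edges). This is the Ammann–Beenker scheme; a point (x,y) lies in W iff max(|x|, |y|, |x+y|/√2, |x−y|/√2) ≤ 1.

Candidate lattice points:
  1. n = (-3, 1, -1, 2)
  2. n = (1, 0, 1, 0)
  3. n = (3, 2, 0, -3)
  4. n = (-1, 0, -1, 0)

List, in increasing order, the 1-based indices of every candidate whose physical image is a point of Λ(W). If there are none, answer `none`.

3

Internal map: ζ^{3j} for j=0..3 gives (1,0), (−√2/2,√2/2), (0,−1), (√2/2,√2/2).
candidate 1: n = (-3, 1, -1, 2) → π⊥ ≈ (-2.29289, +3.12132); max(|x|,|y|,|x±y|/√2) = 3.82843 > 1 ⇒ ∉ W
candidate 2: n = (1, 0, 1, 0) → π⊥ ≈ (+1.00000, -1.00000); max(|x|,|y|,|x±y|/√2) = 1.41421 > 1 ⇒ ∉ W
candidate 3: n = (3, 2, 0, -3) → π⊥ ≈ (-0.53553, -0.70711); max(|x|,|y|,|x±y|/√2) = 0.87868 ≤ 1 ⇒ ∈ W
candidate 4: n = (-1, 0, -1, 0) → π⊥ ≈ (-1.00000, +1.00000); max(|x|,|y|,|x±y|/√2) = 1.41421 > 1 ⇒ ∉ W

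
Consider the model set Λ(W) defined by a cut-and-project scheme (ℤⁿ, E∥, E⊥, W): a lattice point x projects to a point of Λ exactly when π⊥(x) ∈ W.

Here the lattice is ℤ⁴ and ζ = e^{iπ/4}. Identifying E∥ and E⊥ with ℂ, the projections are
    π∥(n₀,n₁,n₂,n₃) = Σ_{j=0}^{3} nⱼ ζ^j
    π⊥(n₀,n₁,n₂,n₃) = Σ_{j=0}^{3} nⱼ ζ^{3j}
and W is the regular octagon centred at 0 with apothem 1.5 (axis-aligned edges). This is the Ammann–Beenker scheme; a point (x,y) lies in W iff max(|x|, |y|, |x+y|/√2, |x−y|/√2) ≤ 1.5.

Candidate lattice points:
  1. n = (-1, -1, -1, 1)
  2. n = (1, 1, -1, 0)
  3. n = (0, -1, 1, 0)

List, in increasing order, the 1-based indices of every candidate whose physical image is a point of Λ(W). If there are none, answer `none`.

Internal map: ζ^{3j} for j=0..3 gives (1,0), (−√2/2,√2/2), (0,−1), (√2/2,√2/2).
#1 (-1, -1, -1, 1): internal (0.414214, 1.000000); octagon support 1.000000 vs apothem 1.5 → ∈ W
#2 (1, 1, -1, 0): internal (0.292893, 1.707107); octagon support 1.707107 vs apothem 1.5 → ∉ W
#3 (0, -1, 1, 0): internal (0.707107, -1.707107); octagon support 1.707107 vs apothem 1.5 → ∉ W

1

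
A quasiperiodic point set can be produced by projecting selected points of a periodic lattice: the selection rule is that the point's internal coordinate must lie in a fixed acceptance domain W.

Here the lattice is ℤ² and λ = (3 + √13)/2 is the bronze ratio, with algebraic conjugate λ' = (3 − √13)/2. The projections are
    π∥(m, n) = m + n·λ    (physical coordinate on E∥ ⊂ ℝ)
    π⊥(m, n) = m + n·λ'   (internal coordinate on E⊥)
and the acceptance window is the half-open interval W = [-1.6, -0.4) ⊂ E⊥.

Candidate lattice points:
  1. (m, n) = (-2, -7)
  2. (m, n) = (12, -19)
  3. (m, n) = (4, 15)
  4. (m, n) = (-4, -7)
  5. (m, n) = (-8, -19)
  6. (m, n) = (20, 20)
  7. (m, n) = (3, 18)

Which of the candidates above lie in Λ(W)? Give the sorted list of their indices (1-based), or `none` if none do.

λ' = (3−√13)/2 ≈ -0.30278.
candidate 1: (m,n)=(-2,-7) → π∥ = -2-7·λ ≈ -25.11943, π⊥ = -2-7·λ' ≈ 0.11943 ∉ [-1.6, -0.4) ⇒ out
candidate 2: (m,n)=(12,-19) → π∥ = 12-19·λ ≈ -50.75274, π⊥ = 12-19·λ' ≈ 17.75274 ∉ [-1.6, -0.4) ⇒ out
candidate 3: (m,n)=(4,15) → π∥ = 4+15·λ ≈ 53.54163, π⊥ = 4+15·λ' ≈ -0.54163 ∈ [-1.6, -0.4) ⇒ IN Λ
candidate 4: (m,n)=(-4,-7) → π∥ = -4-7·λ ≈ -27.11943, π⊥ = -4-7·λ' ≈ -1.88057 ∉ [-1.6, -0.4) ⇒ out
candidate 5: (m,n)=(-8,-19) → π∥ = -8-19·λ ≈ -70.75274, π⊥ = -8-19·λ' ≈ -2.24726 ∉ [-1.6, -0.4) ⇒ out
candidate 6: (m,n)=(20,20) → π∥ = 20+20·λ ≈ 86.05551, π⊥ = 20+20·λ' ≈ 13.94449 ∉ [-1.6, -0.4) ⇒ out
candidate 7: (m,n)=(3,18) → π∥ = 3+18·λ ≈ 62.44996, π⊥ = 3+18·λ' ≈ -2.44996 ∉ [-1.6, -0.4) ⇒ out

3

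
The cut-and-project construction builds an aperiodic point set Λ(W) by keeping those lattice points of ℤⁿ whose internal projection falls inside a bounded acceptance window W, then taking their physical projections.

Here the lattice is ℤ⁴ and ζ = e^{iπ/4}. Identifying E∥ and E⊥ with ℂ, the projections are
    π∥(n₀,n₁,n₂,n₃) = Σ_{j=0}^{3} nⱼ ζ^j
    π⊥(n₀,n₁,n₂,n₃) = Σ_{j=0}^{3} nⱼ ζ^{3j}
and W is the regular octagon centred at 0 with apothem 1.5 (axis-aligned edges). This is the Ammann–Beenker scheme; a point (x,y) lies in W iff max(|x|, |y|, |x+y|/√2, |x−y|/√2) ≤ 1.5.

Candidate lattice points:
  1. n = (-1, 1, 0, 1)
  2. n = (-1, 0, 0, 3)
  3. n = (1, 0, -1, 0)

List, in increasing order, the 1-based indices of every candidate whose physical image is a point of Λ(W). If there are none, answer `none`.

Internal map: ζ^{3j} for j=0..3 gives (1,0), (−√2/2,√2/2), (0,−1), (√2/2,√2/2).
candidate 1: n = (-1, 1, 0, 1) → π⊥ ≈ (-1.0000, +1.4142); max(|x|,|y|,|x±y|/√2) = 1.7071 > 1.5 ⇒ ∉ W
candidate 2: n = (-1, 0, 0, 3) → π⊥ ≈ (+1.1213, +2.1213); max(|x|,|y|,|x±y|/√2) = 2.2929 > 1.5 ⇒ ∉ W
candidate 3: n = (1, 0, -1, 0) → π⊥ ≈ (+1.0000, +1.0000); max(|x|,|y|,|x±y|/√2) = 1.4142 ≤ 1.5 ⇒ ∈ W

3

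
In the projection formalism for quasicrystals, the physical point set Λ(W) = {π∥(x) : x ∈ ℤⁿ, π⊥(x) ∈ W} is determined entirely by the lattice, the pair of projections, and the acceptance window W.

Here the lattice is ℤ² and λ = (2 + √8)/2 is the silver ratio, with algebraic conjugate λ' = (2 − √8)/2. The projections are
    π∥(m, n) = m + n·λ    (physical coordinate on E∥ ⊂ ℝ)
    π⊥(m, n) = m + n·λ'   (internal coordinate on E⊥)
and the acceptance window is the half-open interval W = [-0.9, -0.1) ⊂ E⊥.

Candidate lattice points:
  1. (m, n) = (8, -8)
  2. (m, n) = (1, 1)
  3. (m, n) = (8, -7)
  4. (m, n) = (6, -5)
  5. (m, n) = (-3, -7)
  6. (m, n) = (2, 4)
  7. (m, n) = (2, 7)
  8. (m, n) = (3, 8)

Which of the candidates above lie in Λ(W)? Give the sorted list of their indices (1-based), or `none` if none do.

5, 7, 8

λ' = (2−√8)/2 ≈ -0.41421.
candidate 1: (m,n)=(8,-8) → π∥ = 8-8·λ ≈ -11.31371, π⊥ = 8-8·λ' ≈ 11.31371 ∉ [-0.9, -0.1) ⇒ out
candidate 2: (m,n)=(1,1) → π∥ = 1+1·λ ≈ 3.41421, π⊥ = 1+1·λ' ≈ 0.58579 ∉ [-0.9, -0.1) ⇒ out
candidate 3: (m,n)=(8,-7) → π∥ = 8-7·λ ≈ -8.89949, π⊥ = 8-7·λ' ≈ 10.89949 ∉ [-0.9, -0.1) ⇒ out
candidate 4: (m,n)=(6,-5) → π∥ = 6-5·λ ≈ -6.07107, π⊥ = 6-5·λ' ≈ 8.07107 ∉ [-0.9, -0.1) ⇒ out
candidate 5: (m,n)=(-3,-7) → π∥ = -3-7·λ ≈ -19.89949, π⊥ = -3-7·λ' ≈ -0.10051 ∈ [-0.9, -0.1) ⇒ IN Λ
candidate 6: (m,n)=(2,4) → π∥ = 2+4·λ ≈ 11.65685, π⊥ = 2+4·λ' ≈ 0.34315 ∉ [-0.9, -0.1) ⇒ out
candidate 7: (m,n)=(2,7) → π∥ = 2+7·λ ≈ 18.89949, π⊥ = 2+7·λ' ≈ -0.89949 ∈ [-0.9, -0.1) ⇒ IN Λ
candidate 8: (m,n)=(3,8) → π∥ = 3+8·λ ≈ 22.31371, π⊥ = 3+8·λ' ≈ -0.31371 ∈ [-0.9, -0.1) ⇒ IN Λ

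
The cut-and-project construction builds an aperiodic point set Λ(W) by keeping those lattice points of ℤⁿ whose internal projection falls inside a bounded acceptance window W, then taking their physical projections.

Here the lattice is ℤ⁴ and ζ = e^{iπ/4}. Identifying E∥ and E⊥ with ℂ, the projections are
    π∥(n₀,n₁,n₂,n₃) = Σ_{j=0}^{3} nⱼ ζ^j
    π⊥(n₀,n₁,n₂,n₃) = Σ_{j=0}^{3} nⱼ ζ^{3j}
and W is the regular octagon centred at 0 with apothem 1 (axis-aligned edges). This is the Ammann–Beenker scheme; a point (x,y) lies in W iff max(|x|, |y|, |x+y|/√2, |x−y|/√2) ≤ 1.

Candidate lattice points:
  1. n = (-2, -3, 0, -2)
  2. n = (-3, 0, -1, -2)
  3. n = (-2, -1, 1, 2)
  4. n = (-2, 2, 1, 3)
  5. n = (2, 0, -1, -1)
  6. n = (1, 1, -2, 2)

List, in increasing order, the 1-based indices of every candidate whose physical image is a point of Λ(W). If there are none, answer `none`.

Internal map: ζ^{3j} for j=0..3 gives (1,0), (−√2/2,√2/2), (0,−1), (√2/2,√2/2).
#1 (-2, -3, 0, -2): internal (-1.2929, -3.5355); octagon support 3.5355 vs apothem 1 → ∉ W
#2 (-3, 0, -1, -2): internal (-4.4142, -0.4142); octagon support 4.4142 vs apothem 1 → ∉ W
#3 (-2, -1, 1, 2): internal (0.1213, -0.2929); octagon support 0.2929 vs apothem 1 → ∈ W
#4 (-2, 2, 1, 3): internal (-1.2929, 2.5355); octagon support 2.7071 vs apothem 1 → ∉ W
#5 (2, 0, -1, -1): internal (1.2929, 0.2929); octagon support 1.2929 vs apothem 1 → ∉ W
#6 (1, 1, -2, 2): internal (1.7071, 4.1213); octagon support 4.1213 vs apothem 1 → ∉ W

3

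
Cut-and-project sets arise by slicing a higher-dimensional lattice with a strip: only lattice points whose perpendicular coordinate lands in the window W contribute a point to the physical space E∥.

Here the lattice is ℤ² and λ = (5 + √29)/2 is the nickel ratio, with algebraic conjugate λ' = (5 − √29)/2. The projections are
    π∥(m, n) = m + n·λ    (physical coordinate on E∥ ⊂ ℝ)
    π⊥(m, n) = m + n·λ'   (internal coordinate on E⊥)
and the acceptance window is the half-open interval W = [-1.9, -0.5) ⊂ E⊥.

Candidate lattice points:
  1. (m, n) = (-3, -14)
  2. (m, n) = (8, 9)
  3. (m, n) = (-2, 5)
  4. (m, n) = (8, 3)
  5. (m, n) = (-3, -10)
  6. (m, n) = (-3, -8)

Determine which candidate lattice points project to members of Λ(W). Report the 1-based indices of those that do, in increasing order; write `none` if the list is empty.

λ' = (5−√29)/2 ≈ -0.1926.
candidate 1: (m,n)=(-3,-14) → π∥ = -3-14·λ ≈ -75.6962, π⊥ = -3-14·λ' ≈ -0.3038 ∉ [-1.9, -0.5) ⇒ out
candidate 2: (m,n)=(8,9) → π∥ = 8+9·λ ≈ 54.7332, π⊥ = 8+9·λ' ≈ 6.2668 ∉ [-1.9, -0.5) ⇒ out
candidate 3: (m,n)=(-2,5) → π∥ = -2+5·λ ≈ 23.9629, π⊥ = -2+5·λ' ≈ -2.9629 ∉ [-1.9, -0.5) ⇒ out
candidate 4: (m,n)=(8,3) → π∥ = 8+3·λ ≈ 23.5777, π⊥ = 8+3·λ' ≈ 7.4223 ∉ [-1.9, -0.5) ⇒ out
candidate 5: (m,n)=(-3,-10) → π∥ = -3-10·λ ≈ -54.9258, π⊥ = -3-10·λ' ≈ -1.0742 ∈ [-1.9, -0.5) ⇒ IN Λ
candidate 6: (m,n)=(-3,-8) → π∥ = -3-8·λ ≈ -44.5407, π⊥ = -3-8·λ' ≈ -1.4593 ∈ [-1.9, -0.5) ⇒ IN Λ

5, 6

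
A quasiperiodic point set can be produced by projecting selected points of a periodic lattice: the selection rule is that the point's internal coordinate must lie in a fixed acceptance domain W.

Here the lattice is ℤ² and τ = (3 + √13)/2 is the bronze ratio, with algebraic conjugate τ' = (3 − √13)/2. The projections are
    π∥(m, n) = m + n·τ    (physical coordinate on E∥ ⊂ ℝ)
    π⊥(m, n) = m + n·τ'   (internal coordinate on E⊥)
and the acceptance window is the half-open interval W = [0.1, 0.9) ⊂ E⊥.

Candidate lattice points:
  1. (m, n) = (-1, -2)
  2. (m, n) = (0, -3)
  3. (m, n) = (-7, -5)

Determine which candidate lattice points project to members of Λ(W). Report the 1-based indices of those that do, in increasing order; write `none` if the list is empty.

Compute τ' = (3−√13)/2 = -0.30278, so π⊥(m,n) = m -0.30278·n.
candidate 1: (m,n)=(-1,-2) → π∥ = -1-2·τ ≈ -7.60555, π⊥ = -1-2·τ' ≈ -0.39445 ∉ [0.1, 0.9) ⇒ out
candidate 2: (m,n)=(0,-3) → π∥ = 0-3·τ ≈ -9.90833, π⊥ = 0-3·τ' ≈ 0.90833 ∉ [0.1, 0.9) ⇒ out
candidate 3: (m,n)=(-7,-5) → π∥ = -7-5·τ ≈ -23.51388, π⊥ = -7-5·τ' ≈ -5.48612 ∉ [0.1, 0.9) ⇒ out

none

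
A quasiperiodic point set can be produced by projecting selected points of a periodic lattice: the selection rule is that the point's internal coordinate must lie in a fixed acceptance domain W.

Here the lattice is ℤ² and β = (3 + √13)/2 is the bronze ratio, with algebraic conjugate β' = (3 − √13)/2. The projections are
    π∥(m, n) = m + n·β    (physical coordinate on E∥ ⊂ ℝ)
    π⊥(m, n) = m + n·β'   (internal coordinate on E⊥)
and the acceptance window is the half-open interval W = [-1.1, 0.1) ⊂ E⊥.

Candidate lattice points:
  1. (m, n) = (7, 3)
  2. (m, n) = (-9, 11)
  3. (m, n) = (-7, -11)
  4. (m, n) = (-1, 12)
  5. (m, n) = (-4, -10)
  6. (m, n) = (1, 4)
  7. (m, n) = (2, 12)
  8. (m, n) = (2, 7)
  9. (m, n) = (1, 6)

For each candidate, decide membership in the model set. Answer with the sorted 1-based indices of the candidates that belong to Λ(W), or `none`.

Compute β' = (3−√13)/2 = -0.30278, so π⊥(m,n) = m -0.30278·n.
[1] lift (7,3): star map gives 6.09167; window check -1.1 ≤ 6.09167 < 0.1 is false → out
[2] lift (-9,11): star map gives -12.33053; window check -1.1 ≤ -12.33053 < 0.1 is false → out
[3] lift (-7,-11): star map gives -3.66947; window check -1.1 ≤ -3.66947 < 0.1 is false → out
[4] lift (-1,12): star map gives -4.63331; window check -1.1 ≤ -4.63331 < 0.1 is false → out
[5] lift (-4,-10): star map gives -0.97224; window check -1.1 ≤ -0.97224 < 0.1 is true → IN Λ
[6] lift (1,4): star map gives -0.21110; window check -1.1 ≤ -0.21110 < 0.1 is true → IN Λ
[7] lift (2,12): star map gives -1.63331; window check -1.1 ≤ -1.63331 < 0.1 is false → out
[8] lift (2,7): star map gives -0.11943; window check -1.1 ≤ -0.11943 < 0.1 is true → IN Λ
[9] lift (1,6): star map gives -0.81665; window check -1.1 ≤ -0.81665 < 0.1 is true → IN Λ

5, 6, 8, 9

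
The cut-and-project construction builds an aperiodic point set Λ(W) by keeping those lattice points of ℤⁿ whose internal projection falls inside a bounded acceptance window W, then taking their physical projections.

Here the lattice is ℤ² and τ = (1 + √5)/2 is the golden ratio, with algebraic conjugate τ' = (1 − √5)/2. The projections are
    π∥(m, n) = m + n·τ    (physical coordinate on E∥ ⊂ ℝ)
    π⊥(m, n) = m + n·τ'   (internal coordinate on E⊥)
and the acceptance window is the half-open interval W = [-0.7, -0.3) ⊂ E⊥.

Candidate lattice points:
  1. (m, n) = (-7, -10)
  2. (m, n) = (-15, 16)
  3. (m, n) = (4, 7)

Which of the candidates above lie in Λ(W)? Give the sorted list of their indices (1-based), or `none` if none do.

Numerically τ ≈ 1.618034 and τ' = −1/τ ≈ -0.618034.
#1 (-7,-10): internal coord -7 + (-10)·τ' = -0.819660; -0.819660 ∉ [-0.7, -0.3) → out
#2 (-15,16): internal coord -15 + (16)·τ' = -24.888544; -24.888544 ∉ [-0.7, -0.3) → out
#3 (4,7): internal coord 4 + (7)·τ' = -0.326238; -0.326238 ∈ [-0.7, -0.3) → IN Λ

3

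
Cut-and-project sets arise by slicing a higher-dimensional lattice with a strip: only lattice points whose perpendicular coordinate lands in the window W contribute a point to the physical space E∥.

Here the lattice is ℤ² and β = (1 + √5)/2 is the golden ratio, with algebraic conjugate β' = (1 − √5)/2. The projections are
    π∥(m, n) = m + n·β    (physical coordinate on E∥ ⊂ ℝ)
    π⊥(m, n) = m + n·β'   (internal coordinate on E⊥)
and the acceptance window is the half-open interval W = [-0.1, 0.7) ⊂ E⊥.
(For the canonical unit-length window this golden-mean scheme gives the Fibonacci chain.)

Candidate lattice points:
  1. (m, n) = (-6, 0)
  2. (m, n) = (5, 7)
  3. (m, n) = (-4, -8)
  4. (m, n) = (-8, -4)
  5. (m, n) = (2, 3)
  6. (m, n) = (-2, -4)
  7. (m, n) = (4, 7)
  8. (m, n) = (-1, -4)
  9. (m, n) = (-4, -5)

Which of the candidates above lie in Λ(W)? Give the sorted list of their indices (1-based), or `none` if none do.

2, 5, 6

β' = (1−√5)/2 ≈ -0.618034.
[1] lift (-6,0): star map gives -6.000000; window check -0.1 ≤ -6.000000 < 0.7 is false → out
[2] lift (5,7): star map gives 0.673762; window check -0.1 ≤ 0.673762 < 0.7 is true → IN Λ
[3] lift (-4,-8): star map gives 0.944272; window check -0.1 ≤ 0.944272 < 0.7 is false → out
[4] lift (-8,-4): star map gives -5.527864; window check -0.1 ≤ -5.527864 < 0.7 is false → out
[5] lift (2,3): star map gives 0.145898; window check -0.1 ≤ 0.145898 < 0.7 is true → IN Λ
[6] lift (-2,-4): star map gives 0.472136; window check -0.1 ≤ 0.472136 < 0.7 is true → IN Λ
[7] lift (4,7): star map gives -0.326238; window check -0.1 ≤ -0.326238 < 0.7 is false → out
[8] lift (-1,-4): star map gives 1.472136; window check -0.1 ≤ 1.472136 < 0.7 is false → out
[9] lift (-4,-5): star map gives -0.909830; window check -0.1 ≤ -0.909830 < 0.7 is false → out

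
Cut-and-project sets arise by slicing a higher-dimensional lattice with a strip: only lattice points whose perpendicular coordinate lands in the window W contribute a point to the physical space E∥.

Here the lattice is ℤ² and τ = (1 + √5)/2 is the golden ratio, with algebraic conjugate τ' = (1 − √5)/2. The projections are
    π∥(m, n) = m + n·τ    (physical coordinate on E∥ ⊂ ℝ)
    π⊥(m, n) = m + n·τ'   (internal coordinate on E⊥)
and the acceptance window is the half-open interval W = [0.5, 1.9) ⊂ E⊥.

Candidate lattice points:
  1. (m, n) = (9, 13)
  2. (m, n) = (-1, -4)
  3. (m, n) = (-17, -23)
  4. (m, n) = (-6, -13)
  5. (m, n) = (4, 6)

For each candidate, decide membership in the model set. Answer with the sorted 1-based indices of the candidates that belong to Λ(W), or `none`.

1, 2

τ' = (1−√5)/2 ≈ -0.6180.
candidate 1: (m,n)=(9,13) → π∥ = 9+13·τ ≈ 30.0344, π⊥ = 9+13·τ' ≈ 0.9656 ∈ [0.5, 1.9) ⇒ IN Λ
candidate 2: (m,n)=(-1,-4) → π∥ = -1-4·τ ≈ -7.4721, π⊥ = -1-4·τ' ≈ 1.4721 ∈ [0.5, 1.9) ⇒ IN Λ
candidate 3: (m,n)=(-17,-23) → π∥ = -17-23·τ ≈ -54.2148, π⊥ = -17-23·τ' ≈ -2.7852 ∉ [0.5, 1.9) ⇒ out
candidate 4: (m,n)=(-6,-13) → π∥ = -6-13·τ ≈ -27.0344, π⊥ = -6-13·τ' ≈ 2.0344 ∉ [0.5, 1.9) ⇒ out
candidate 5: (m,n)=(4,6) → π∥ = 4+6·τ ≈ 13.7082, π⊥ = 4+6·τ' ≈ 0.2918 ∉ [0.5, 1.9) ⇒ out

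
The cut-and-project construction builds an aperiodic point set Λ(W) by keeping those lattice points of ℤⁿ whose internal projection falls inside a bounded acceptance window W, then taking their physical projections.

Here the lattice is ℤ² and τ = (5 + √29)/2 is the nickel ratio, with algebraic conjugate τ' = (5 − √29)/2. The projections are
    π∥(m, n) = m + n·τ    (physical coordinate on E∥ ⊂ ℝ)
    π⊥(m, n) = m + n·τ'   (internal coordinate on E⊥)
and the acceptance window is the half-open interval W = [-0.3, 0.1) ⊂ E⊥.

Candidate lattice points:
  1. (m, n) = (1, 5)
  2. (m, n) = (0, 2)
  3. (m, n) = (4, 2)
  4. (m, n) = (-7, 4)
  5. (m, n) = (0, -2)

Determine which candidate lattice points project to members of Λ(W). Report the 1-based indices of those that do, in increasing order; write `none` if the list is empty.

1

Numerically τ ≈ 5.1926 and τ' = −1/τ ≈ -0.1926.
candidate 1: (m,n)=(1,5) → π∥ = 1+5·τ ≈ 26.9629, π⊥ = 1+5·τ' ≈ 0.0371 ∈ [-0.3, 0.1) ⇒ IN Λ
candidate 2: (m,n)=(0,2) → π∥ = 0+2·τ ≈ 10.3852, π⊥ = 0+2·τ' ≈ -0.3852 ∉ [-0.3, 0.1) ⇒ out
candidate 3: (m,n)=(4,2) → π∥ = 4+2·τ ≈ 14.3852, π⊥ = 4+2·τ' ≈ 3.6148 ∉ [-0.3, 0.1) ⇒ out
candidate 4: (m,n)=(-7,4) → π∥ = -7+4·τ ≈ 13.7703, π⊥ = -7+4·τ' ≈ -7.7703 ∉ [-0.3, 0.1) ⇒ out
candidate 5: (m,n)=(0,-2) → π∥ = 0-2·τ ≈ -10.3852, π⊥ = 0-2·τ' ≈ 0.3852 ∉ [-0.3, 0.1) ⇒ out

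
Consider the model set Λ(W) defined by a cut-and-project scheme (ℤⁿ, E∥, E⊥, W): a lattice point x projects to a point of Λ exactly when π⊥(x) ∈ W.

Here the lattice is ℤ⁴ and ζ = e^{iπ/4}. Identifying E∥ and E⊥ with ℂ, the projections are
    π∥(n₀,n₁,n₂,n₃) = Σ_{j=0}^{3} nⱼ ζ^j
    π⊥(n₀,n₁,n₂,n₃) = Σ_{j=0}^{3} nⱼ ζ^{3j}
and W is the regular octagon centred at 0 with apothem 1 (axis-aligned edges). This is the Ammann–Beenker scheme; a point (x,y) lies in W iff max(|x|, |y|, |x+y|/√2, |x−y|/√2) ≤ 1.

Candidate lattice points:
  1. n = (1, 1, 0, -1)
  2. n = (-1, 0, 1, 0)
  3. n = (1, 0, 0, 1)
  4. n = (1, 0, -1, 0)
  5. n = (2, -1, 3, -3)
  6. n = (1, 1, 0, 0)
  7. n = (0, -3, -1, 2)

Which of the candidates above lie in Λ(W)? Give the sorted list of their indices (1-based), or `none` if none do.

1, 6

Internal map: ζ^{3j} for j=0..3 gives (1,0), (−√2/2,√2/2), (0,−1), (√2/2,√2/2).
#1 (1, 1, 0, -1): internal (-0.4142, 0.0000); octagon support 0.4142 vs apothem 1 → ∈ W
#2 (-1, 0, 1, 0): internal (-1.0000, -1.0000); octagon support 1.4142 vs apothem 1 → ∉ W
#3 (1, 0, 0, 1): internal (1.7071, 0.7071); octagon support 1.7071 vs apothem 1 → ∉ W
#4 (1, 0, -1, 0): internal (1.0000, 1.0000); octagon support 1.4142 vs apothem 1 → ∉ W
#5 (2, -1, 3, -3): internal (0.5858, -5.8284); octagon support 5.8284 vs apothem 1 → ∉ W
#6 (1, 1, 0, 0): internal (0.2929, 0.7071); octagon support 0.7071 vs apothem 1 → ∈ W
#7 (0, -3, -1, 2): internal (3.5355, 0.2929); octagon support 3.5355 vs apothem 1 → ∉ W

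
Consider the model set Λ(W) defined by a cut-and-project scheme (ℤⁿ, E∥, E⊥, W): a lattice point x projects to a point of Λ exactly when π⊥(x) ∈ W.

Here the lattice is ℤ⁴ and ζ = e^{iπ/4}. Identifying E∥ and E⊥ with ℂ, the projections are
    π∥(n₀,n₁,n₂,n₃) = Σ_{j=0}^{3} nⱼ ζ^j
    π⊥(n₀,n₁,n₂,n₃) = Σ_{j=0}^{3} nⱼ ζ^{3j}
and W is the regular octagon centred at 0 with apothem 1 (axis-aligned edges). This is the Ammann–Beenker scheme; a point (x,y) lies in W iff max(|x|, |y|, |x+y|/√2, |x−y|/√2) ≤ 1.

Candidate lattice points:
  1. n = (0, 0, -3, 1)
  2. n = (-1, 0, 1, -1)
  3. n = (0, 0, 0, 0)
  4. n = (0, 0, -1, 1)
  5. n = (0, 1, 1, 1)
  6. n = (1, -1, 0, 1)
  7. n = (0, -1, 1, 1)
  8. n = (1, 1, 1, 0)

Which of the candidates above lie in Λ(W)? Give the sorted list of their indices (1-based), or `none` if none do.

With ζ = e^{iπ/4} the internal vectors are ζ^0,ζ^3,ζ^6,ζ^9.
candidate 1: n = (0, 0, -3, 1) → π⊥ ≈ (+0.7071, +3.7071); max(|x|,|y|,|x±y|/√2) = 3.7071 > 1 ⇒ ∉ W
candidate 2: n = (-1, 0, 1, -1) → π⊥ ≈ (-1.7071, -1.7071); max(|x|,|y|,|x±y|/√2) = 2.4142 > 1 ⇒ ∉ W
candidate 3: n = (0, 0, 0, 0) → π⊥ ≈ (+0.0000, +0.0000); max(|x|,|y|,|x±y|/√2) = 0.0000 ≤ 1 ⇒ ∈ W
candidate 4: n = (0, 0, -1, 1) → π⊥ ≈ (+0.7071, +1.7071); max(|x|,|y|,|x±y|/√2) = 1.7071 > 1 ⇒ ∉ W
candidate 5: n = (0, 1, 1, 1) → π⊥ ≈ (+0.0000, +0.4142); max(|x|,|y|,|x±y|/√2) = 0.4142 ≤ 1 ⇒ ∈ W
candidate 6: n = (1, -1, 0, 1) → π⊥ ≈ (+2.4142, +0.0000); max(|x|,|y|,|x±y|/√2) = 2.4142 > 1 ⇒ ∉ W
candidate 7: n = (0, -1, 1, 1) → π⊥ ≈ (+1.4142, -1.0000); max(|x|,|y|,|x±y|/√2) = 1.7071 > 1 ⇒ ∉ W
candidate 8: n = (1, 1, 1, 0) → π⊥ ≈ (+0.2929, -0.2929); max(|x|,|y|,|x±y|/√2) = 0.4142 ≤ 1 ⇒ ∈ W

3, 5, 8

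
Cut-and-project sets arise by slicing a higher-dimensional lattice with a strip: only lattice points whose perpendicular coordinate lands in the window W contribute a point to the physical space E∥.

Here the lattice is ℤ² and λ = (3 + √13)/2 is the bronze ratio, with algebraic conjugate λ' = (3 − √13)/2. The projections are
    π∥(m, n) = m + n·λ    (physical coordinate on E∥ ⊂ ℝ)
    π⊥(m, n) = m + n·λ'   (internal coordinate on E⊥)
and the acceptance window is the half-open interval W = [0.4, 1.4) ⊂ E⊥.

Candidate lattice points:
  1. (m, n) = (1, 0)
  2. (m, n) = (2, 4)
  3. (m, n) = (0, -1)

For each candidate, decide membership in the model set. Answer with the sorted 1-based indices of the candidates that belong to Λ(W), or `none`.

λ' = (3−√13)/2 ≈ -0.302776.
candidate 1: (m,n)=(1,0) → π∥ = 1+0·λ ≈ 1.000000, π⊥ = 1+0·λ' ≈ 1.000000 ∈ [0.4, 1.4) ⇒ IN Λ
candidate 2: (m,n)=(2,4) → π∥ = 2+4·λ ≈ 15.211103, π⊥ = 2+4·λ' ≈ 0.788897 ∈ [0.4, 1.4) ⇒ IN Λ
candidate 3: (m,n)=(0,-1) → π∥ = 0-1·λ ≈ -3.302776, π⊥ = 0-1·λ' ≈ 0.302776 ∉ [0.4, 1.4) ⇒ out

1, 2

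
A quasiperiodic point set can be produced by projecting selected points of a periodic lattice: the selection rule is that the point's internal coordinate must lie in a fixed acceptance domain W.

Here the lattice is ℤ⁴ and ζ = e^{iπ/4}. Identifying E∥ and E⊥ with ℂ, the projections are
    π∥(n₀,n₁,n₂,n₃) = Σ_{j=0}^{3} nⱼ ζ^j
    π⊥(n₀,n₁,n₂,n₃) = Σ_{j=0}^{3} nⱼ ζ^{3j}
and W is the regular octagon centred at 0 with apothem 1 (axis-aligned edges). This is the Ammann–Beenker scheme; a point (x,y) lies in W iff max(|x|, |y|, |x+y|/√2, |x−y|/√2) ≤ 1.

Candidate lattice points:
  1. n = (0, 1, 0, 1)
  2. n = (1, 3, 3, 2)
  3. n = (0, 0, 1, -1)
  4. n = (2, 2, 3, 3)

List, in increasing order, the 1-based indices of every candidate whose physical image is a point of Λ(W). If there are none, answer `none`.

2

With ζ = e^{iπ/4} the internal vectors are ζ^0,ζ^3,ζ^6,ζ^9.
#1 (0, 1, 0, 1): internal (0.0000, 1.4142); octagon support 1.4142 vs apothem 1 → ∉ W
#2 (1, 3, 3, 2): internal (0.2929, 0.5355); octagon support 0.5858 vs apothem 1 → ∈ W
#3 (0, 0, 1, -1): internal (-0.7071, -1.7071); octagon support 1.7071 vs apothem 1 → ∉ W
#4 (2, 2, 3, 3): internal (2.7071, 0.5355); octagon support 2.7071 vs apothem 1 → ∉ W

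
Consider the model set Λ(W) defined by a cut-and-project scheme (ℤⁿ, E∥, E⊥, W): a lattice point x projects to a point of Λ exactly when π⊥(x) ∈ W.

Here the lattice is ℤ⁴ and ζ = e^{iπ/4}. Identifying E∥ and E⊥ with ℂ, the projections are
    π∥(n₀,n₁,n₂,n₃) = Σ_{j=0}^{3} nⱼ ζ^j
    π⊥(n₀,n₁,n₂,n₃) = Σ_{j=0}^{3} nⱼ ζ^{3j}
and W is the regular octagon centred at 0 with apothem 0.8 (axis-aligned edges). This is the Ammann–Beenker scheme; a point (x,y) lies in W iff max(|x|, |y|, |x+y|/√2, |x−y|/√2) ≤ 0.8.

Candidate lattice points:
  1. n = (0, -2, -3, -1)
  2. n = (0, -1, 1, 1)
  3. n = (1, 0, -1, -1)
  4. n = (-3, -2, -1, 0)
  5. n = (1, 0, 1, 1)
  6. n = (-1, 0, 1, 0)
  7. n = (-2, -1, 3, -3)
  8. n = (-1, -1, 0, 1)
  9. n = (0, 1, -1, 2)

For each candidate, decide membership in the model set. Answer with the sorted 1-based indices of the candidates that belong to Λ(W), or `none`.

3, 8

π⊥(n) = n₀ + n₁ζ³ + n₂ζ⁶ + n₃ζ⁹ where ζ = e^{iπ/4}.
candidate 1: n = (0, -2, -3, -1) → π⊥ ≈ (+0.7071, +0.8787); max(|x|,|y|,|x±y|/√2) = 1.1213 > 0.8 ⇒ ∉ W
candidate 2: n = (0, -1, 1, 1) → π⊥ ≈ (+1.4142, -1.0000); max(|x|,|y|,|x±y|/√2) = 1.7071 > 0.8 ⇒ ∉ W
candidate 3: n = (1, 0, -1, -1) → π⊥ ≈ (+0.2929, +0.2929); max(|x|,|y|,|x±y|/√2) = 0.4142 ≤ 0.8 ⇒ ∈ W
candidate 4: n = (-3, -2, -1, 0) → π⊥ ≈ (-1.5858, -0.4142); max(|x|,|y|,|x±y|/√2) = 1.5858 > 0.8 ⇒ ∉ W
candidate 5: n = (1, 0, 1, 1) → π⊥ ≈ (+1.7071, -0.2929); max(|x|,|y|,|x±y|/√2) = 1.7071 > 0.8 ⇒ ∉ W
candidate 6: n = (-1, 0, 1, 0) → π⊥ ≈ (-1.0000, -1.0000); max(|x|,|y|,|x±y|/√2) = 1.4142 > 0.8 ⇒ ∉ W
candidate 7: n = (-2, -1, 3, -3) → π⊥ ≈ (-3.4142, -5.8284); max(|x|,|y|,|x±y|/√2) = 6.5355 > 0.8 ⇒ ∉ W
candidate 8: n = (-1, -1, 0, 1) → π⊥ ≈ (+0.4142, +0.0000); max(|x|,|y|,|x±y|/√2) = 0.4142 ≤ 0.8 ⇒ ∈ W
candidate 9: n = (0, 1, -1, 2) → π⊥ ≈ (+0.7071, +3.1213); max(|x|,|y|,|x±y|/√2) = 3.1213 > 0.8 ⇒ ∉ W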